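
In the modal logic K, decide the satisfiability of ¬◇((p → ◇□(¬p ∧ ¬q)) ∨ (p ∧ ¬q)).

Satisfiable (open branch found)

1. ¬◇((p → ◇□(¬p ∧ ¬q)) ∨ (p ∧ ¬q)), 0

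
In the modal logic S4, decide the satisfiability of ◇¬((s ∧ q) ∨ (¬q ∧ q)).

1. ◇¬((s ∧ q) ∨ (¬q ∧ q)), u
2. ¬((s ∧ q) ∨ (¬q ∧ q)), v   [◇-rule on 1: fresh world v, uRv]
3. ¬(s ∧ q), v   [¬∨-rule on 2]
4. ¬(¬q ∧ q), v   [¬∨-rule on 2]
5. ¬q, v   [¬∧-rule on 3 (branches; this branch)]
Accessibility: uRu, uRv, vRv

Satisfiable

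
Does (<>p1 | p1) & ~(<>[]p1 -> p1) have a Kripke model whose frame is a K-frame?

Satisfiable

1. (<>p1 | p1) & ~(<>[]p1 -> p1), 0
2. <>p1 | p1, 0
3. ~(<>[]p1 -> p1), 0
4. <>[]p1, 0
5. ~p1, 0
6. <>p1, 0
7. []p1, 1
8. p1, 2
Accessibility: 0R1, 0R2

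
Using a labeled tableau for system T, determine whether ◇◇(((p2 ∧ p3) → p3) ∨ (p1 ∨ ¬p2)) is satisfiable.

1. ◇◇(((p2 ∧ p3) → p3) ∨ (p1 ∨ ¬p2)), u
2. ◇(((p2 ∧ p3) → p3) ∨ (p1 ∨ ¬p2)), v
3. ((p2 ∧ p3) → p3) ∨ (p1 ∨ ¬p2), w
4. p1 ∨ ¬p2, w
5. ¬p2, w
Accessibility: uRu, uRv, vRv, vRw, wRw

Satisfiable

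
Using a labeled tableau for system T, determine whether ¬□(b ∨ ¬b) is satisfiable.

1. ¬□(b ∨ ¬b), w0
2. ¬(b ∨ ¬b), w1
3. ¬b, w1
4. b, w1
Accessibility: w0Rw0, w0Rw1, w1Rw1
Branch closes: b and ¬b both at w1.
(One branch shown.) All branches close.

Unsatisfiable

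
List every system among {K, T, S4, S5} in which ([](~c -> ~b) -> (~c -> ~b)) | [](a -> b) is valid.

K-tableau for the negation ~(([](~c -> ~b) -> (~c -> ~b)) | [](a -> b)):
1. ~(([](~c -> ~b) -> (~c -> ~b)) | [](a -> b)), 0
2. ~([](~c -> ~b) -> (~c -> ~b)), 0   [~|-rule on 1]
3. ~[](a -> b), 0   [~|-rule on 1]
4. [](~c -> ~b), 0   [~->-rule on 2]
5. ~(~c -> ~b), 0   [~->-rule on 2]
6. ~c, 0   [~->-rule on 5]
7. b, 0   [~->-rule on 5]
8. ~(a -> b), 1   [~[]-rule on 3: fresh world 1, 0R1]
9. a, 1   [~->-rule on 8]
10. ~b, 1   [~->-rule on 8]
11. ~c -> ~b, 1   [[]-rule on 4 via 0R1]
Accessibility: 0R1
Complete open branch: countermodel on a K-frame, so not valid in K.
T-tableau for the negation ~(([](~c -> ~b) -> (~c -> ~b)) | [](a -> b)):
1. ~(([](~c -> ~b) -> (~c -> ~b)) | [](a -> b)), 0
2. ~([](~c -> ~b) -> (~c -> ~b)), 0   [~|-rule on 1]
3. ~[](a -> b), 0   [~|-rule on 1]
4. [](~c -> ~b), 0   [~->-rule on 2]
5. ~(~c -> ~b), 0   [~->-rule on 2]
6. ~c, 0   [~->-rule on 5]
7. b, 0   [~->-rule on 5]
8. ~c -> ~b, 0   [[]-rule on 4 via 0R0]
9. ~b, 0   [->-rule on 8 (branches; this branch)]
Accessibility: 0R0
Branch closes: b and ~b both at 0.
Every branch closes (one shown): valid in T, hence also in S4, S5 (every theorem of T is a theorem of S4 and S5).

T, S4, S5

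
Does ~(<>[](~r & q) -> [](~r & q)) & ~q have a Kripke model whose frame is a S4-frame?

Satisfiable (open branch found)

1. ~(<>[](~r & q) -> [](~r & q)) & ~q, w0
2. ~(<>[](~r & q) -> [](~r & q)), w0   [&-rule on 1]
3. ~q, w0   [&-rule on 1]
4. <>[](~r & q), w0   [~->-rule on 2]
5. ~[](~r & q), w0   [~->-rule on 2]
6. [](~r & q), w1   [<>-rule on 4: fresh world w1, w0Rw1]
7. ~r & q, w1   [[]-rule on 6 via w1Rw1]
8. ~r, w1   [&-rule on 7]
9. q, w1   [&-rule on 7]
10. ~(~r & q), w2   [~[]-rule on 5: fresh world w2, w0Rw2]
11. ~q, w2   [~&-rule on 10 (branches; this branch)]
Accessibility: w0Rw0, w0Rw1, w0Rw2, w1Rw1, w2Rw2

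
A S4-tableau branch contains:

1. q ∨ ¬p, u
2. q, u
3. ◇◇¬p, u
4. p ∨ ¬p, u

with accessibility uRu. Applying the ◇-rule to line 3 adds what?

a fresh world v with uRv, and ◇¬p at v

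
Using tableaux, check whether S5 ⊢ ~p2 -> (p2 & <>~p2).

Tableau for the negation ~(~p2 -> (p2 & <>~p2)):
1. ~(~p2 -> (p2 & <>~p2)), u
2. ~p2, u
3. ~(p2 & <>~p2), u
Accessibility: uRu
The negation has an open branch (countermodel exists).

No, not valid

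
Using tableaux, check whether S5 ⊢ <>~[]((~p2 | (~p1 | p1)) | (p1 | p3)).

Tableau for the negation ~<>~[]((~p2 | (~p1 | p1)) | (p1 | p3)):
1. ~<>~[]((~p2 | (~p1 | p1)) | (p1 | p3)), 0
2. []((~p2 | (~p1 | p1)) | (p1 | p3)), 0
3. (~p2 | (~p1 | p1)) | (p1 | p3), 0
4. p1 | p3, 0
5. p3, 0
Accessibility: 0R0
The negation has an open branch (countermodel exists).

Invalid (countermodel exists)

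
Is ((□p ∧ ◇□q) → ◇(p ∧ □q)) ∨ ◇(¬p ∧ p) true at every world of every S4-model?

Tableau for the negation ¬(((□p ∧ ◇□q) → ◇(p ∧ □q)) ∨ ◇(¬p ∧ p)):
1. ¬(((□p ∧ ◇□q) → ◇(p ∧ □q)) ∨ ◇(¬p ∧ p)), w0
2. ¬((□p ∧ ◇□q) → ◇(p ∧ □q)), w0
3. ¬◇(¬p ∧ p), w0
4. □p ∧ ◇□q, w0
5. ¬◇(p ∧ □q), w0
6. □p, w0
7. ◇□q, w0
8. ¬(¬p ∧ p), w0
9. ¬(p ∧ □q), w0
10. p, w0
11. ¬□q, w0
12. □q, w1
13. ¬(¬p ∧ p), w1
14. ¬(p ∧ □q), w1
15. p, w1
16. q, w1
17. ¬□q, w1
18. ¬q, w2
19. ¬(¬p ∧ p), w2
20. ¬(p ∧ □q), w2
21. p, w2
22. ¬□q, w2
23. ¬q, w3
24. ¬(¬p ∧ p), w3
25. ¬(p ∧ □q), w3
26. p, w3
27. q, w3
Accessibility: w0Rw0, w0Rw1, w0Rw2, w0Rw3, w1Rw1, w1Rw3, w2Rw2, w3Rw3
Branch closes: q and ¬q both at w3.
All branches of the negation close; one closing branch shown above.

Valid in S4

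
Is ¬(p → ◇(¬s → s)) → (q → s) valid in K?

Not valid

Tableau for the negation ¬(¬(p → ◇(¬s → s)) → (q → s)):
1. ¬(¬(p → ◇(¬s → s)) → (q → s)), w0
2. ¬(p → ◇(¬s → s)), w0
3. ¬(q → s), w0
4. p, w0
5. ¬◇(¬s → s), w0
6. q, w0
7. ¬s, w0
The negation has an open branch (countermodel exists).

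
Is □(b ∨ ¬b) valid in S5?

Tableau for the negation ¬□(b ∨ ¬b):
1. ¬□(b ∨ ¬b), u
2. ¬(b ∨ ¬b), v
3. ¬b, v
4. b, v
Accessibility: uRu, uRv, vRu, vRv
Branch closes: b and ¬b both at v.
Every branch of the negation's tableau closes; the branch above is one of them.

Valid in S5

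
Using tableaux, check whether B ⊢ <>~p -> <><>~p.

Valid

Tableau for the negation ~(<>~p -> <><>~p):
1. ~(<>~p -> <><>~p), u
2. <>~p, u
3. ~<><>~p, u
4. ~<>~p, u
5. p, u
6. ~p, v
7. ~<>~p, v
8. p, v
Accessibility: uRu, uRv, vRu, vRv
Branch closes: p and ~p both at v.
Every branch of the negation's tableau closes; the branch above is one of them.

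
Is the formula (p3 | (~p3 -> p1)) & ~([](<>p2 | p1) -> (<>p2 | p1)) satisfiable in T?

1. (p3 | (~p3 -> p1)) & ~([](<>p2 | p1) -> (<>p2 | p1)), u
2. p3 | (~p3 -> p1), u   [&-rule on 1]
3. ~([](<>p2 | p1) -> (<>p2 | p1)), u   [&-rule on 1]
4. [](<>p2 | p1), u   [~->-rule on 3]
5. ~(<>p2 | p1), u   [~->-rule on 3]
6. ~<>p2, u   [~|-rule on 5]
7. ~p1, u   [~|-rule on 5]
8. <>p2 | p1, u   [[]-rule on 4 via uRu]
9. ~p2, u   [~<>-rule on 6 via uRu]
10. ~p3 -> p1, u   [|-rule on 2 (branches; this branch)]
11. <>p2, u   [|-rule on 8 (branches; this branch)]
12. p3, u   [->-rule on 10 (branches; this branch)]
13. p2, v   [<>-rule on 11: fresh world v, uRv]
14. <>p2 | p1, v   [[]-rule on 4 via uRv]
15. ~p2, v   [~<>-rule on 6 via uRv]
Accessibility: uRu, uRv, vRv
Branch closes: p2 and ~p2 both at v.
All branches of the tableau close; one closing branch shown above.

Unsatisfiable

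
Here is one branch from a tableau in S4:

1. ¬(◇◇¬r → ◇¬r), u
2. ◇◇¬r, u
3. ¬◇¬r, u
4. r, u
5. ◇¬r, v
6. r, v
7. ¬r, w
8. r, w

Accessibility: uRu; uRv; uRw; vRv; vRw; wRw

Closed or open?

Both r and ¬r appear at w.

Closed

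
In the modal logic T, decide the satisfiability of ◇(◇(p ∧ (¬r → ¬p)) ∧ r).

Satisfiable (open branch found)

1. ◇(◇(p ∧ (¬r → ¬p)) ∧ r), 0
2. ◇(p ∧ (¬r → ¬p)) ∧ r, 1
3. ◇(p ∧ (¬r → ¬p)), 1
4. r, 1
5. p ∧ (¬r → ¬p), 2
6. p, 2
7. ¬r → ¬p, 2
8. r, 2
Accessibility: 0R0, 0R1, 1R1, 1R2, 2R2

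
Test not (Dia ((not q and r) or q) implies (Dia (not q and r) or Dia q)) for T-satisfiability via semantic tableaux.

Unsatisfiable

1. not (Dia ((not q and r) or q) implies (Dia (not q and r) or Dia q)), u
2. Dia ((not q and r) or q), u
3. not (Dia (not q and r) or Dia q), u
4. not Dia (not q and r), u
5. not Dia q, u
6. not (not q and r), u
7. not q, u
8. not r, u
9. (not q and r) or q, v
10. not (not q and r), v
11. not q, v
12. not q and r, v
13. r, v
14. not r, v
Accessibility: uRu, uRv, vRv
Branch closes: r and not r both at v.
Every branch closes; the branch above is one of them.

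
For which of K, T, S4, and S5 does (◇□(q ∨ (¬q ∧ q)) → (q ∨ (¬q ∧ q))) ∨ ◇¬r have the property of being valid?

S5

S4-tableau for the negation ¬((◇□(q ∨ (¬q ∧ q)) → (q ∨ (¬q ∧ q))) ∨ ◇¬r):
1. ¬((◇□(q ∨ (¬q ∧ q)) → (q ∨ (¬q ∧ q))) ∨ ◇¬r), 0
2. ¬(◇□(q ∨ (¬q ∧ q)) → (q ∨ (¬q ∧ q))), 0
3. ¬◇¬r, 0
4. ◇□(q ∨ (¬q ∧ q)), 0
5. ¬(q ∨ (¬q ∧ q)), 0
6. ¬q, 0
7. ¬(¬q ∧ q), 0
8. r, 0
9. □(q ∨ (¬q ∧ q)), 1
10. r, 1
11. q ∨ (¬q ∧ q), 1
12. q, 1
Accessibility: 0R0, 0R1, 1R1
Complete open branch: countermodel on an S4-frame, so not valid in S4, nor in K, T (the same frame is also a K-frame and a T-frame).
S5-tableau for the negation ¬((◇□(q ∨ (¬q ∧ q)) → (q ∨ (¬q ∧ q))) ∨ ◇¬r):
1. ¬((◇□(q ∨ (¬q ∧ q)) → (q ∨ (¬q ∧ q))) ∨ ◇¬r), 0
2. ¬(◇□(q ∨ (¬q ∧ q)) → (q ∨ (¬q ∧ q))), 0
3. ¬◇¬r, 0
4. ◇□(q ∨ (¬q ∧ q)), 0
5. ¬(q ∨ (¬q ∧ q)), 0
6. ¬q, 0
7. ¬(¬q ∧ q), 0
8. r, 0
9. □(q ∨ (¬q ∧ q)), 1
10. r, 1
11. q ∨ (¬q ∧ q), 0
12. q ∨ (¬q ∧ q), 1
13. ¬q ∧ q, 0
14. q, 0
Accessibility: 0R0, 0R1, 1R0, 1R1
Branch closes: q and ¬q both at 0.
Every branch closes (one shown): valid in S5.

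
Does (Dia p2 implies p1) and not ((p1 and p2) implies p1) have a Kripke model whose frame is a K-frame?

Unsatisfiable

1. (Dia p2 implies p1) and not ((p1 and p2) implies p1), 0
2. Dia p2 implies p1, 0   [and-rule on 1]
3. not ((p1 and p2) implies p1), 0   [and-rule on 1]
4. p1 and p2, 0   [neg-implies-rule on 3]
5. not p1, 0   [neg-implies-rule on 3]
6. p1, 0   [and-rule on 4]
7. p2, 0   [and-rule on 4]
Branch closes: p1 and not p1 both at 0.
Every branch closes; the branch above is one of them.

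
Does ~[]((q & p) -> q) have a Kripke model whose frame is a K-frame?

1. ~[]((q & p) -> q), 0
2. ~((q & p) -> q), 1
3. q & p, 1
4. ~q, 1
5. q, 1
6. p, 1
Accessibility: 0R1
Branch closes: q and ~q both at 1.
All branches of the tableau close; one closing branch shown above.

Unsatisfiable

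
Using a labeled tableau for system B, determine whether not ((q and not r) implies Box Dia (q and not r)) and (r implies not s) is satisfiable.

1. not ((q and not r) implies Box Dia (q and not r)) and (r implies not s), w0
2. not ((q and not r) implies Box Dia (q and not r)), w0
3. r implies not s, w0
4. q and not r, w0
5. not Box Dia (q and not r), w0
6. q, w0
7. not r, w0
8. not s, w0
9. not Dia (q and not r), w1
10. not (q and not r), w0
11. not (q and not r), w1
12. r, w0
Accessibility: w0Rw0, w0Rw1, w1Rw0, w1Rw1
Branch closes: r and not r both at w0.
Every branch closes; the branch above is one of them.

Unsatisfiable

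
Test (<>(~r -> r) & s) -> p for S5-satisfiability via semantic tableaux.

Yes, satisfiable

1. (<>(~r -> r) & s) -> p, 0
2. p, 0   [->-rule on 1 (branches; this branch)]
Accessibility: 0R0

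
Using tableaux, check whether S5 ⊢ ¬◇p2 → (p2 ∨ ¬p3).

Tableau for the negation ¬(¬◇p2 → (p2 ∨ ¬p3)):
1. ¬(¬◇p2 → (p2 ∨ ¬p3)), w0
2. ¬◇p2, w0
3. ¬(p2 ∨ ¬p3), w0
4. ¬p2, w0
5. p3, w0
Accessibility: w0Rw0
The negation has an open branch (countermodel exists).

No, not valid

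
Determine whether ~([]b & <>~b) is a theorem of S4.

Valid in S4

Tableau for the negation []b & <>~b:
1. []b & <>~b, w0
2. []b, w0   [&-rule on 1]
3. <>~b, w0   [&-rule on 1]
4. b, w0   [[]-rule on 2 via w0Rw0]
5. ~b, w1   [<>-rule on 3: fresh world w1, w0Rw1]
6. b, w1   [[]-rule on 2 via w0Rw1]
Accessibility: w0Rw0, w0Rw1, w1Rw1
Branch closes: b and ~b both at w1.
All branches of the negation close; one closing branch shown above.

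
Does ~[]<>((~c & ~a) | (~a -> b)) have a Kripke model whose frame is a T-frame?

1. ~[]<>((~c & ~a) | (~a -> b)), u
2. ~<>((~c & ~a) | (~a -> b)), v   [~[]-rule on 1: fresh world v, uRv]
3. ~((~c & ~a) | (~a -> b)), v   [~<>-rule on 2 via vRv]
4. ~(~c & ~a), v   [~|-rule on 3]
5. ~(~a -> b), v   [~|-rule on 3]
6. ~a, v   [~->-rule on 5]
7. ~b, v   [~->-rule on 5]
8. c, v   [~&-rule on 4 (branches; this branch)]
Accessibility: uRu, uRv, vRv

Satisfiable (open branch found)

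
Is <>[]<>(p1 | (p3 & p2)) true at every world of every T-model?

No, not valid

Tableau for the negation ~<>[]<>(p1 | (p3 & p2)):
1. ~<>[]<>(p1 | (p3 & p2)), u
2. ~[]<>(p1 | (p3 & p2)), u   [~<>-rule on 1 via uRu]
3. ~<>(p1 | (p3 & p2)), v   [~[]-rule on 2: fresh world v, uRv]
4. ~[]<>(p1 | (p3 & p2)), v   [~<>-rule on 1 via uRv]
5. ~(p1 | (p3 & p2)), v   [~<>-rule on 3 via vRv]
6. ~p1, v   [~|-rule on 5]
7. ~(p3 & p2), v   [~|-rule on 5]
8. ~p2, v   [~&-rule on 7 (branches; this branch)]
9. ~<>(p1 | (p3 & p2)), w   [~[]-rule on 4: fresh world w, vRw]
10. ~(p1 | (p3 & p2)), w   [~<>-rule on 3 via vRw]
11. ~p1, w   [~|-rule on 10]
12. ~(p3 & p2), w   [~|-rule on 10]
13. ~p2, w   [~&-rule on 12 (branches; this branch)]
Accessibility: uRu, uRv, vRv, vRw, wRw
The negation has an open branch (countermodel exists).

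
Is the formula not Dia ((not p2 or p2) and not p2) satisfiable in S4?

Satisfiable (open branch found)

1. not Dia ((not p2 or p2) and not p2), w0
2. not ((not p2 or p2) and not p2), w0
3. p2, w0
Accessibility: w0Rw0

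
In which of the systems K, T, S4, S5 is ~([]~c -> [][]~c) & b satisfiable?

K, T

T-tableau for the formula:
1. ~([]~c -> [][]~c) & b, w0
2. ~([]~c -> [][]~c), w0
3. b, w0
4. []~c, w0
5. ~[][]~c, w0
6. ~c, w0
7. ~[]~c, w1
8. ~c, w1
9. c, w2
Accessibility: w0Rw0, w0Rw1, w1Rw1, w1Rw2, w2Rw2
Complete open branch: satisfiable in T, hence also in K (this T-model is also a K-model).
S4-tableau for the formula:
1. ~([]~c -> [][]~c) & b, w0
2. ~([]~c -> [][]~c), w0
3. b, w0
4. []~c, w0
5. ~[][]~c, w0
6. ~c, w0
7. ~[]~c, w1
8. ~c, w1
9. c, w2
10. ~c, w2
Accessibility: w0Rw0, w0Rw1, w0Rw2, w1Rw1, w1Rw2, w2Rw2
Branch closes: c and ~c both at w2.
Every branch closes (one shown): unsatisfiable in S4, hence also in S5 (every S5-frame is an S4-frame).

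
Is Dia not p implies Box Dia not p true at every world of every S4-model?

Tableau for the negation not (Dia not p implies Box Dia not p):
1. not (Dia not p implies Box Dia not p), w0
2. Dia not p, w0
3. not Box Dia not p, w0
4. not p, w1
5. not Dia not p, w2
6. p, w2
Accessibility: w0Rw0, w0Rw1, w0Rw2, w1Rw1, w2Rw2
The negation has an open branch (countermodel exists).

Invalid (countermodel exists)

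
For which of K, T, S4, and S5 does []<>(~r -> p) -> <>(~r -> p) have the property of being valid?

K-tableau for the negation ~([]<>(~r -> p) -> <>(~r -> p)):
1. ~([]<>(~r -> p) -> <>(~r -> p)), 0
2. []<>(~r -> p), 0
3. ~<>(~r -> p), 0
Complete open branch: countermodel on a K-frame, so not valid in K.
T-tableau for the negation ~([]<>(~r -> p) -> <>(~r -> p)):
1. ~([]<>(~r -> p) -> <>(~r -> p)), 0
2. []<>(~r -> p), 0
3. ~<>(~r -> p), 0
4. <>(~r -> p), 0
5. ~(~r -> p), 0
6. ~r, 0
7. ~p, 0
8. ~r -> p, 1
9. <>(~r -> p), 1
10. ~(~r -> p), 1
11. ~r, 1
12. ~p, 1
13. p, 1
Accessibility: 0R0, 0R1, 1R1
Branch closes: p and ~p both at 1.
Every branch closes (one shown): valid in T, hence also in S4, S5 (every theorem of T is a theorem of S4 and S5).

T, S4, S5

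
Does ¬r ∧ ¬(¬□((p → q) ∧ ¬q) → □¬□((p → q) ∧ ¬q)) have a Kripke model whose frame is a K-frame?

Yes, satisfiable

1. ¬r ∧ ¬(¬□((p → q) ∧ ¬q) → □¬□((p → q) ∧ ¬q)), u
2. ¬r, u
3. ¬(¬□((p → q) ∧ ¬q) → □¬□((p → q) ∧ ¬q)), u
4. ¬□((p → q) ∧ ¬q), u
5. ¬□¬□((p → q) ∧ ¬q), u
6. ¬((p → q) ∧ ¬q), v
7. q, v
8. □((p → q) ∧ ¬q), w
Accessibility: uRv, uRw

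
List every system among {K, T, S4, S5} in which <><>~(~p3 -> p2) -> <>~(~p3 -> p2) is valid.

S4-tableau for the negation ~(<><>~(~p3 -> p2) -> <>~(~p3 -> p2)):
1. ~(<><>~(~p3 -> p2) -> <>~(~p3 -> p2)), w0
2. <><>~(~p3 -> p2), w0
3. ~<>~(~p3 -> p2), w0
4. ~p3 -> p2, w0
5. p2, w0
6. <>~(~p3 -> p2), w1
7. ~p3 -> p2, w1
8. p2, w1
9. ~(~p3 -> p2), w2
10. ~p3, w2
11. ~p2, w2
12. ~p3 -> p2, w2
13. p2, w2
Accessibility: w0Rw0, w0Rw1, w0Rw2, w1Rw1, w1Rw2, w2Rw2
Branch closes: p2 and ~p2 both at w2.
Every branch closes (one shown): valid in S4, hence also in S5 (every theorem of S4 is a theorem of S5).
T-tableau for the negation ~(<><>~(~p3 -> p2) -> <>~(~p3 -> p2)):
1. ~(<><>~(~p3 -> p2) -> <>~(~p3 -> p2)), w0
2. <><>~(~p3 -> p2), w0
3. ~<>~(~p3 -> p2), w0
4. ~p3 -> p2, w0
5. p2, w0
6. <>~(~p3 -> p2), w1
7. ~p3 -> p2, w1
8. p2, w1
9. ~(~p3 -> p2), w2
10. ~p3, w2
11. ~p2, w2
Accessibility: w0Rw0, w0Rw1, w1Rw1, w1Rw2, w2Rw2
Complete open branch: countermodel on a T-frame, so not valid in T, nor in K (the same frame is also a K-frame).

S4, S5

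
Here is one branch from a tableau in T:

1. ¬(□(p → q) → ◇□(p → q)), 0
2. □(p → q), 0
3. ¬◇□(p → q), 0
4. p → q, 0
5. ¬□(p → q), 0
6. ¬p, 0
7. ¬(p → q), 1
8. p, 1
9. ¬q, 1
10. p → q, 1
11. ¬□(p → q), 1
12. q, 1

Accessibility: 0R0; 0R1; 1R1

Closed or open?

Both q and ¬q appear at 1.

Closed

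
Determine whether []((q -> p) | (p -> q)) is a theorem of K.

Valid

Tableau for the negation ~[]((q -> p) | (p -> q)):
1. ~[]((q -> p) | (p -> q)), 0
2. ~((q -> p) | (p -> q)), 1
3. ~(q -> p), 1
4. ~(p -> q), 1
5. q, 1
6. ~p, 1
7. p, 1
8. ~q, 1
Accessibility: 0R1
Branch closes: p and ~p both at 1.
All branches of the negation close; one closing branch shown above.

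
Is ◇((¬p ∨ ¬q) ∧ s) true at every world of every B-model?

Tableau for the negation ¬◇((¬p ∨ ¬q) ∧ s):
1. ¬◇((¬p ∨ ¬q) ∧ s), u
2. ¬((¬p ∨ ¬q) ∧ s), u   [¬◇-rule on 1 via uRu]
3. ¬s, u   [¬∧-rule on 2 (branches; this branch)]
Accessibility: uRu
The negation has an open branch (countermodel exists).

Not valid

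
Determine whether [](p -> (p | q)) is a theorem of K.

Valid

Tableau for the negation ~[](p -> (p | q)):
1. ~[](p -> (p | q)), w0
2. ~(p -> (p | q)), w1   [~[]-rule on 1: fresh world w1, w0Rw1]
3. p, w1   [~->-rule on 2]
4. ~(p | q), w1   [~->-rule on 2]
5. ~p, w1   [~|-rule on 4]
6. ~q, w1   [~|-rule on 4]
Accessibility: w0Rw1
Branch closes: p and ~p both at w1.
All branches of the negation close; one closing branch shown above.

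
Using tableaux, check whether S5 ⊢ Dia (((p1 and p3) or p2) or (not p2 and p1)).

Tableau for the negation not Dia (((p1 and p3) or p2) or (not p2 and p1)):
1. not Dia (((p1 and p3) or p2) or (not p2 and p1)), 0
2. not (((p1 and p3) or p2) or (not p2 and p1)), 0   [neg-Dia-rule on 1 via 0R0]
3. not ((p1 and p3) or p2), 0   [neg-or-rule on 2]
4. not (not p2 and p1), 0   [neg-or-rule on 2]
5. not (p1 and p3), 0   [neg-or-rule on 3]
6. not p2, 0   [neg-or-rule on 3]
7. not p1, 0   [neg-and-rule on 4 (branches; this branch)]
8. not p3, 0   [neg-and-rule on 5 (branches; this branch)]
Accessibility: 0R0
The negation has an open branch (countermodel exists).

Not valid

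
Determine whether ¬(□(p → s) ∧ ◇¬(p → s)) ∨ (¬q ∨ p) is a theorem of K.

Tableau for the negation ¬(¬(□(p → s) ∧ ◇¬(p → s)) ∨ (¬q ∨ p)):
1. ¬(¬(□(p → s) ∧ ◇¬(p → s)) ∨ (¬q ∨ p)), w0
2. □(p → s) ∧ ◇¬(p → s), w0
3. ¬(¬q ∨ p), w0
4. □(p → s), w0
5. ◇¬(p → s), w0
6. q, w0
7. ¬p, w0
8. ¬(p → s), w1
9. p, w1
10. ¬s, w1
11. p → s, w1
12. s, w1
Accessibility: w0Rw1
Branch closes: s and ¬s both at w1.
Every branch of the negation's tableau closes; the branch above is one of them.

Valid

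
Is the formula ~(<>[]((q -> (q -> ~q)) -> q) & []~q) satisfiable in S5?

Satisfiable

1. ~(<>[]((q -> (q -> ~q)) -> q) & []~q), 0
2. ~[]~q, 0
3. q, 1
Accessibility: 0R0, 0R1, 1R0, 1R1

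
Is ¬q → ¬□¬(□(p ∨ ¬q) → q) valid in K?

Tableau for the negation ¬(¬q → ¬□¬(□(p ∨ ¬q) → q)):
1. ¬(¬q → ¬□¬(□(p ∨ ¬q) → q)), 0
2. ¬q, 0   [¬→-rule on 1]
3. □¬(□(p ∨ ¬q) → q), 0   [¬→-rule on 1]
The negation has an open branch (countermodel exists).

Invalid (countermodel exists)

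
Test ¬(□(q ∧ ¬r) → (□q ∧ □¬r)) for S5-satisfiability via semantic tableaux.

1. ¬(□(q ∧ ¬r) → (□q ∧ □¬r)), w0
2. □(q ∧ ¬r), w0
3. ¬(□q ∧ □¬r), w0
4. q ∧ ¬r, w0
5. q, w0
6. ¬r, w0
7. ¬□¬r, w0
8. r, w1
9. q ∧ ¬r, w1
10. q, w1
11. ¬r, w1
Accessibility: w0Rw0, w0Rw1, w1Rw0, w1Rw1
Branch closes: r and ¬r both at w1.
All branches of the tableau close; one closing branch shown above.

Unsatisfiable (every branch closes)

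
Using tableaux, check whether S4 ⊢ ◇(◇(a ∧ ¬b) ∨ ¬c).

Tableau for the negation ¬◇(◇(a ∧ ¬b) ∨ ¬c):
1. ¬◇(◇(a ∧ ¬b) ∨ ¬c), w0
2. ¬(◇(a ∧ ¬b) ∨ ¬c), w0   [¬◇-rule on 1 via w0Rw0]
3. ¬◇(a ∧ ¬b), w0   [¬∨-rule on 2]
4. c, w0   [¬∨-rule on 2]
5. ¬(a ∧ ¬b), w0   [¬◇-rule on 3 via w0Rw0]
6. b, w0   [¬∧-rule on 5 (branches; this branch)]
Accessibility: w0Rw0
The negation has an open branch (countermodel exists).

Invalid (countermodel exists)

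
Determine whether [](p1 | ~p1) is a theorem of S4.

Valid

Tableau for the negation ~[](p1 | ~p1):
1. ~[](p1 | ~p1), w0
2. ~(p1 | ~p1), w1
3. ~p1, w1
4. p1, w1
Accessibility: w0Rw0, w0Rw1, w1Rw1
Branch closes: p1 and ~p1 both at w1.
Every branch of the negation's tableau closes; the branch above is one of them.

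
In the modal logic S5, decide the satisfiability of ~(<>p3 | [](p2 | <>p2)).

1. ~(<>p3 | [](p2 | <>p2)), w0
2. ~<>p3, w0
3. ~[](p2 | <>p2), w0
4. ~p3, w0
5. ~(p2 | <>p2), w1
6. ~p2, w1
7. ~<>p2, w1
8. ~p3, w1
9. ~p2, w0
Accessibility: w0Rw0, w0Rw1, w1Rw0, w1Rw1

Yes, satisfiable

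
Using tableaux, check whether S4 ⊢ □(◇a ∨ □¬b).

No, not valid

Tableau for the negation ¬□(◇a ∨ □¬b):
1. ¬□(◇a ∨ □¬b), w0
2. ¬(◇a ∨ □¬b), w1   [¬□-rule on 1: fresh world w1, w0Rw1]
3. ¬◇a, w1   [¬∨-rule on 2]
4. ¬□¬b, w1   [¬∨-rule on 2]
5. ¬a, w1   [¬◇-rule on 3 via w1Rw1]
6. b, w2   [¬□-rule on 4: fresh world w2, w1Rw2]
7. ¬a, w2   [¬◇-rule on 3 via w1Rw2]
Accessibility: w0Rw0, w0Rw1, w0Rw2, w1Rw1, w1Rw2, w2Rw2
The negation has an open branch (countermodel exists).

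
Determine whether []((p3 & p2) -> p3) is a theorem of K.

Valid

Tableau for the negation ~[]((p3 & p2) -> p3):
1. ~[]((p3 & p2) -> p3), 0
2. ~((p3 & p2) -> p3), 1   [~[]-rule on 1: fresh world 1, 0R1]
3. p3 & p2, 1   [~->-rule on 2]
4. ~p3, 1   [~->-rule on 2]
5. p3, 1   [&-rule on 3]
6. p2, 1   [&-rule on 3]
Accessibility: 0R1
Branch closes: p3 and ~p3 both at 1.
Every branch of the negation's tableau closes; the branch above is one of them.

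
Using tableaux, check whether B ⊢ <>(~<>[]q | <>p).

Tableau for the negation ~<>(~<>[]q | <>p):
1. ~<>(~<>[]q | <>p), u
2. ~(~<>[]q | <>p), u
3. <>[]q, u
4. ~<>p, u
5. ~p, u
6. []q, v
7. ~(~<>[]q | <>p), v
8. <>[]q, v
9. ~<>p, v
10. ~p, v
11. q, u
12. q, v
13. []q, w
14. q, w
15. ~p, w
Accessibility: uRu, uRv, vRu, vRv, vRw, wRv, wRw
The negation has an open branch (countermodel exists).

Not valid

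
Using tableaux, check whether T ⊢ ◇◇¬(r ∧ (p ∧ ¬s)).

Not valid

Tableau for the negation ¬◇◇¬(r ∧ (p ∧ ¬s)):
1. ¬◇◇¬(r ∧ (p ∧ ¬s)), 0
2. ¬◇¬(r ∧ (p ∧ ¬s)), 0
3. r ∧ (p ∧ ¬s), 0
4. r, 0
5. p ∧ ¬s, 0
6. p, 0
7. ¬s, 0
Accessibility: 0R0
The negation has an open branch (countermodel exists).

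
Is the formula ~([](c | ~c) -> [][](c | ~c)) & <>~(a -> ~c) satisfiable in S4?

No, unsatisfiable

1. ~([](c | ~c) -> [][](c | ~c)) & <>~(a -> ~c), u
2. ~([](c | ~c) -> [][](c | ~c)), u
3. <>~(a -> ~c), u
4. [](c | ~c), u
5. ~[][](c | ~c), u
6. c | ~c, u
7. ~c, u
8. ~(a -> ~c), v
9. a, v
10. c, v
11. c | ~c, v
12. ~[](c | ~c), w
13. c | ~c, w
14. ~c, w
15. ~(c | ~c), x
16. ~c, x
17. c, x
Accessibility: uRu, uRv, uRw, uRx, vRv, wRw, wRx, xRx
Branch closes: c and ~c both at x.
Every branch closes; the branch above is one of them.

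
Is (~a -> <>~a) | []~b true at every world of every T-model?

Tableau for the negation ~((~a -> <>~a) | []~b):
1. ~((~a -> <>~a) | []~b), 0
2. ~(~a -> <>~a), 0   [~|-rule on 1]
3. ~[]~b, 0   [~|-rule on 1]
4. ~a, 0   [~->-rule on 2]
5. ~<>~a, 0   [~->-rule on 2]
6. a, 0   [~<>-rule on 5 via 0R0]
Accessibility: 0R0
Branch closes: a and ~a both at 0.
Every branch of the negation's tableau closes; the branch above is one of them.

Valid in T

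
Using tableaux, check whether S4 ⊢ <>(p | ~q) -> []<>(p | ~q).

Tableau for the negation ~(<>(p | ~q) -> []<>(p | ~q)):
1. ~(<>(p | ~q) -> []<>(p | ~q)), w0
2. <>(p | ~q), w0
3. ~[]<>(p | ~q), w0
4. p | ~q, w1
5. ~q, w1
6. ~<>(p | ~q), w2
7. ~(p | ~q), w2
8. ~p, w2
9. q, w2
Accessibility: w0Rw0, w0Rw1, w0Rw2, w1Rw1, w2Rw2
The negation has an open branch (countermodel exists).

Invalid (countermodel exists)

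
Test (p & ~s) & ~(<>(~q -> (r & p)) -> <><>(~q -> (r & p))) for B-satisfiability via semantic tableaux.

Unsatisfiable (every branch closes)

1. (p & ~s) & ~(<>(~q -> (r & p)) -> <><>(~q -> (r & p))), w0
2. p & ~s, w0
3. ~(<>(~q -> (r & p)) -> <><>(~q -> (r & p))), w0
4. p, w0
5. ~s, w0
6. <>(~q -> (r & p)), w0
7. ~<><>(~q -> (r & p)), w0
8. ~<>(~q -> (r & p)), w0
9. ~(~q -> (r & p)), w0
10. ~q, w0
11. ~(r & p), w0
12. ~r, w0
13. ~q -> (r & p), w1
14. ~<>(~q -> (r & p)), w1
15. ~(~q -> (r & p)), w1
16. ~q, w1
17. ~(r & p), w1
18. r & p, w1
19. r, w1
20. p, w1
21. ~p, w1
Accessibility: w0Rw0, w0Rw1, w1Rw0, w1Rw1
Branch closes: p and ~p both at w1.
All branches of the tableau close; one closing branch shown above.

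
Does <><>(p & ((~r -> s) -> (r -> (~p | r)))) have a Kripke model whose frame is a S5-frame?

1. <><>(p & ((~r -> s) -> (r -> (~p | r)))), u
2. <>(p & ((~r -> s) -> (r -> (~p | r)))), v   [<>-rule on 1: fresh world v, uRv]
3. p & ((~r -> s) -> (r -> (~p | r))), w   [<>-rule on 2: fresh world w, vRw]
4. p, w   [&-rule on 3]
5. (~r -> s) -> (r -> (~p | r)), w   [&-rule on 3]
6. r -> (~p | r), w   [->-rule on 5 (branches; this branch)]
7. ~p | r, w   [->-rule on 6 (branches; this branch)]
8. r, w   [|-rule on 7 (branches; this branch)]
Accessibility: uRu, uRv, uRw, vRu, vRv, vRw, wRu, wRv, wRw

Yes, satisfiable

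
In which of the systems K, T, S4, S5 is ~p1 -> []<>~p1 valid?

S5

S5-tableau for the negation ~(~p1 -> []<>~p1):
1. ~(~p1 -> []<>~p1), u
2. ~p1, u
3. ~[]<>~p1, u
4. ~<>~p1, v
5. p1, u
Accessibility: uRu, uRv, vRu, vRv
Branch closes: p1 and ~p1 both at u.
Every branch closes (one shown): valid in S5.
S4-tableau for the negation ~(~p1 -> []<>~p1):
1. ~(~p1 -> []<>~p1), u
2. ~p1, u
3. ~[]<>~p1, u
4. ~<>~p1, v
5. p1, v
Accessibility: uRu, uRv, vRv
Complete open branch: countermodel on an S4-frame, so not valid in S4, nor in K, T (the same frame is also a K-frame and a T-frame).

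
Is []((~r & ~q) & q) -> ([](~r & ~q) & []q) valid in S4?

Tableau for the negation ~([]((~r & ~q) & q) -> ([](~r & ~q) & []q)):
1. ~([]((~r & ~q) & q) -> ([](~r & ~q) & []q)), 0
2. []((~r & ~q) & q), 0
3. ~([](~r & ~q) & []q), 0
4. (~r & ~q) & q, 0
5. ~r & ~q, 0
6. q, 0
7. ~r, 0
8. ~q, 0
Accessibility: 0R0
Branch closes: q and ~q both at 0.
All branches of the negation close; one closing branch shown above.

Valid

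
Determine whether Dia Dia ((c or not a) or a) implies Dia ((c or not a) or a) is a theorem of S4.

Yes, valid

Tableau for the negation not (Dia Dia ((c or not a) or a) implies Dia ((c or not a) or a)):
1. not (Dia Dia ((c or not a) or a) implies Dia ((c or not a) or a)), w0
2. Dia Dia ((c or not a) or a), w0   [neg-implies-rule on 1]
3. not Dia ((c or not a) or a), w0   [neg-implies-rule on 1]
4. not ((c or not a) or a), w0   [neg-Dia-rule on 3 via w0Rw0]
5. not (c or not a), w0   [neg-or-rule on 4]
6. not a, w0   [neg-or-rule on 4]
7. not c, w0   [neg-or-rule on 5]
8. a, w0   [neg-or-rule on 5]
Accessibility: w0Rw0
Branch closes: a and not a both at w0.
All branches of the negation close; one closing branch shown above.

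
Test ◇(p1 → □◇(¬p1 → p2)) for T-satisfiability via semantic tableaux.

Satisfiable

1. ◇(p1 → □◇(¬p1 → p2)), u
2. p1 → □◇(¬p1 → p2), v   [◇-rule on 1: fresh world v, uRv]
3. □◇(¬p1 → p2), v   [→-rule on 2 (branches; this branch)]
4. ◇(¬p1 → p2), v   [□-rule on 3 via vRv]
5. ¬p1 → p2, w   [◇-rule on 4: fresh world w, vRw]
6. ◇(¬p1 → p2), w   [□-rule on 3 via vRw]
7. p2, w   [→-rule on 5 (branches; this branch)]
8. ¬p1 → p2, x   [◇-rule on 6: fresh world x, wRx]
9. p2, x   [→-rule on 8 (branches; this branch)]
Accessibility: uRu, uRv, vRv, vRw, wRw, wRx, xRx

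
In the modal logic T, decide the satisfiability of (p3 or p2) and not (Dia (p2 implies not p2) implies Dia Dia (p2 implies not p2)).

1. (p3 or p2) and not (Dia (p2 implies not p2) implies Dia Dia (p2 implies not p2)), 0
2. p3 or p2, 0   [and-rule on 1]
3. not (Dia (p2 implies not p2) implies Dia Dia (p2 implies not p2)), 0   [and-rule on 1]
4. Dia (p2 implies not p2), 0   [neg-implies-rule on 3]
5. not Dia Dia (p2 implies not p2), 0   [neg-implies-rule on 3]
6. not Dia (p2 implies not p2), 0   [neg-Dia-rule on 5 via 0R0]
7. not (p2 implies not p2), 0   [neg-Dia-rule on 6 via 0R0]
8. p2, 0   [neg-implies-rule on 7]
9. p2 implies not p2, 1   [Dia-rule on 4: fresh world 1, 0R1]
10. not Dia (p2 implies not p2), 1   [neg-Dia-rule on 5 via 0R1]
11. not (p2 implies not p2), 1   [neg-Dia-rule on 6 via 0R1]
12. p2, 1   [neg-implies-rule on 11]
13. not p2, 1   [implies-rule on 9 (branches; this branch)]
Accessibility: 0R0, 0R1, 1R1
Branch closes: p2 and not p2 both at 1.
Every branch closes; the branch above is one of them.

Unsatisfiable (every branch closes)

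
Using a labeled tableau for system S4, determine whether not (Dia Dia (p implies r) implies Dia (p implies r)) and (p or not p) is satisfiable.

Unsatisfiable (every branch closes)

1. not (Dia Dia (p implies r) implies Dia (p implies r)) and (p or not p), 0
2. not (Dia Dia (p implies r) implies Dia (p implies r)), 0   [and-rule on 1]
3. p or not p, 0   [and-rule on 1]
4. Dia Dia (p implies r), 0   [neg-implies-rule on 2]
5. not Dia (p implies r), 0   [neg-implies-rule on 2]
6. not (p implies r), 0   [neg-Dia-rule on 5 via 0R0]
7. p, 0   [neg-implies-rule on 6]
8. not r, 0   [neg-implies-rule on 6]
9. Dia (p implies r), 1   [Dia-rule on 4: fresh world 1, 0R1]
10. not (p implies r), 1   [neg-Dia-rule on 5 via 0R1]
11. p, 1   [neg-implies-rule on 10]
12. not r, 1   [neg-implies-rule on 10]
13. p implies r, 2   [Dia-rule on 9: fresh world 2, 1R2]
14. not (p implies r), 2   [neg-Dia-rule on 5 via 0R2]
15. p, 2   [neg-implies-rule on 14]
16. not r, 2   [neg-implies-rule on 14]
17. r, 2   [implies-rule on 13 (branches; this branch)]
Accessibility: 0R0, 0R1, 0R2, 1R1, 1R2, 2R2
Branch closes: r and not r both at 2.
(One branch shown.) All branches close.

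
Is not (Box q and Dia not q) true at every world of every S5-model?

Yes, valid

Tableau for the negation Box q and Dia not q:
1. Box q and Dia not q, 0
2. Box q, 0
3. Dia not q, 0
4. q, 0
5. not q, 1
6. q, 1
Accessibility: 0R0, 0R1, 1R0, 1R1
Branch closes: q and not q both at 1.
All branches of the negation close; one closing branch shown above.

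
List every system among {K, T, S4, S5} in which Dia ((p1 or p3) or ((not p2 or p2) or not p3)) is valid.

T, S4, S5

K-tableau for the negation not Dia ((p1 or p3) or ((not p2 or p2) or not p3)):
1. not Dia ((p1 or p3) or ((not p2 or p2) or not p3)), w0
Complete open branch: countermodel on a K-frame, so not valid in K.
T-tableau for the negation not Dia ((p1 or p3) or ((not p2 or p2) or not p3)):
1. not Dia ((p1 or p3) or ((not p2 or p2) or not p3)), w0
2. not ((p1 or p3) or ((not p2 or p2) or not p3)), w0
3. not (p1 or p3), w0
4. not ((not p2 or p2) or not p3), w0
5. not p1, w0
6. not p3, w0
7. not (not p2 or p2), w0
8. p3, w0
Accessibility: w0Rw0
Branch closes: p3 and not p3 both at w0.
Every branch closes (one shown): valid in T, hence also in S4, S5 (every theorem of T is a theorem of S4 and S5).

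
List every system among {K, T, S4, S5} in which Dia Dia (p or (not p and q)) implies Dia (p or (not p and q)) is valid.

S4, S5

S4-tableau for the negation not (Dia Dia (p or (not p and q)) implies Dia (p or (not p and q))):
1. not (Dia Dia (p or (not p and q)) implies Dia (p or (not p and q))), w0
2. Dia Dia (p or (not p and q)), w0   [neg-implies-rule on 1]
3. not Dia (p or (not p and q)), w0   [neg-implies-rule on 1]
4. not (p or (not p and q)), w0   [neg-Dia-rule on 3 via w0Rw0]
5. not p, w0   [neg-or-rule on 4]
6. not (not p and q), w0   [neg-or-rule on 4]
7. not q, w0   [neg-and-rule on 6 (branches; this branch)]
8. Dia (p or (not p and q)), w1   [Dia-rule on 2: fresh world w1, w0Rw1]
9. not (p or (not p and q)), w1   [neg-Dia-rule on 3 via w0Rw1]
10. not p, w1   [neg-or-rule on 9]
11. not (not p and q), w1   [neg-or-rule on 9]
12. not q, w1   [neg-and-rule on 11 (branches; this branch)]
13. p or (not p and q), w2   [Dia-rule on 8: fresh world w2, w1Rw2]
14. not (p or (not p and q)), w2   [neg-Dia-rule on 3 via w0Rw2]
15. not p, w2   [neg-or-rule on 14]
16. not (not p and q), w2   [neg-or-rule on 14]
17. not p and q, w2   [or-rule on 13 (branches; this branch)]
18. q, w2   [and-rule on 17]
19. not q, w2   [neg-and-rule on 16 (branches; this branch)]
Accessibility: w0Rw0, w0Rw1, w0Rw2, w1Rw1, w1Rw2, w2Rw2
Branch closes: q and not q both at w2.
Every branch closes (one shown): valid in S4, hence also in S5 (every theorem of S4 is a theorem of S5).
T-tableau for the negation not (Dia Dia (p or (not p and q)) implies Dia (p or (not p and q))):
1. not (Dia Dia (p or (not p and q)) implies Dia (p or (not p and q))), w0
2. Dia Dia (p or (not p and q)), w0   [neg-implies-rule on 1]
3. not Dia (p or (not p and q)), w0   [neg-implies-rule on 1]
4. not (p or (not p and q)), w0   [neg-Dia-rule on 3 via w0Rw0]
5. not p, w0   [neg-or-rule on 4]
6. not (not p and q), w0   [neg-or-rule on 4]
7. not q, w0   [neg-and-rule on 6 (branches; this branch)]
8. Dia (p or (not p and q)), w1   [Dia-rule on 2: fresh world w1, w0Rw1]
9. not (p or (not p and q)), w1   [neg-Dia-rule on 3 via w0Rw1]
10. not p, w1   [neg-or-rule on 9]
11. not (not p and q), w1   [neg-or-rule on 9]
12. not q, w1   [neg-and-rule on 11 (branches; this branch)]
13. p or (not p and q), w2   [Dia-rule on 8: fresh world w2, w1Rw2]
14. not p and q, w2   [or-rule on 13 (branches; this branch)]
15. not p, w2   [and-rule on 14]
16. q, w2   [and-rule on 14]
Accessibility: w0Rw0, w0Rw1, w1Rw1, w1Rw2, w2Rw2
Complete open branch: countermodel on a T-frame, so not valid in T, nor in K (the same frame is also a K-frame).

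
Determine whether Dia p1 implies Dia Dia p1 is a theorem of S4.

Tableau for the negation not (Dia p1 implies Dia Dia p1):
1. not (Dia p1 implies Dia Dia p1), u
2. Dia p1, u
3. not Dia Dia p1, u
4. not Dia p1, u
5. not p1, u
6. p1, v
7. not Dia p1, v
8. not p1, v
Accessibility: uRu, uRv, vRv
Branch closes: p1 and not p1 both at v.
All branches of the negation close; one closing branch shown above.

Yes, valid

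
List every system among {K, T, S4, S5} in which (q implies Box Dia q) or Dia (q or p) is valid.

T, S4, S5

K-tableau for the negation not ((q implies Box Dia q) or Dia (q or p)):
1. not ((q implies Box Dia q) or Dia (q or p)), w0
2. not (q implies Box Dia q), w0   [neg-or-rule on 1]
3. not Dia (q or p), w0   [neg-or-rule on 1]
4. q, w0   [neg-implies-rule on 2]
5. not Box Dia q, w0   [neg-implies-rule on 2]
6. not Dia q, w1   [neg-Box-rule on 5: fresh world w1, w0Rw1]
7. not (q or p), w1   [neg-Dia-rule on 3 via w0Rw1]
8. not q, w1   [neg-or-rule on 7]
9. not p, w1   [neg-or-rule on 7]
Accessibility: w0Rw1
Complete open branch: countermodel on a K-frame, so not valid in K.
T-tableau for the negation not ((q implies Box Dia q) or Dia (q or p)):
1. not ((q implies Box Dia q) or Dia (q or p)), w0
2. not (q implies Box Dia q), w0   [neg-or-rule on 1]
3. not Dia (q or p), w0   [neg-or-rule on 1]
4. q, w0   [neg-implies-rule on 2]
5. not Box Dia q, w0   [neg-implies-rule on 2]
6. not (q or p), w0   [neg-Dia-rule on 3 via w0Rw0]
7. not q, w0   [neg-or-rule on 6]
8. not p, w0   [neg-or-rule on 6]
Accessibility: w0Rw0
Branch closes: q and not q both at w0.
Every branch closes (one shown): valid in T, hence also in S4, S5 (every theorem of T is a theorem of S4 and S5).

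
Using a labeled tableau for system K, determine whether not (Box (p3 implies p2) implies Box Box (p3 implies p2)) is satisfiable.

1. not (Box (p3 implies p2) implies Box Box (p3 implies p2)), 0
2. Box (p3 implies p2), 0   [neg-implies-rule on 1]
3. not Box Box (p3 implies p2), 0   [neg-implies-rule on 1]
4. not Box (p3 implies p2), 1   [neg-Box-rule on 3: fresh world 1, 0R1]
5. p3 implies p2, 1   [Box-rule on 2 via 0R1]
6. p2, 1   [implies-rule on 5 (branches; this branch)]
7. not (p3 implies p2), 2   [neg-Box-rule on 4: fresh world 2, 1R2]
8. p3, 2   [neg-implies-rule on 7]
9. not p2, 2   [neg-implies-rule on 7]
Accessibility: 0R1, 1R2

Yes, satisfiable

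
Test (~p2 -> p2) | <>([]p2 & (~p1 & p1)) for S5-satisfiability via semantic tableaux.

1. (~p2 -> p2) | <>([]p2 & (~p1 & p1)), u
2. ~p2 -> p2, u   [|-rule on 1 (branches; this branch)]
3. p2, u   [->-rule on 2 (branches; this branch)]
Accessibility: uRu

Yes, satisfiable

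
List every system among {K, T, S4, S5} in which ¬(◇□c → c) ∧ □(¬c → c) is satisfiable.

K

K-tableau for the formula:
1. ¬(◇□c → c) ∧ □(¬c → c), 0
2. ¬(◇□c → c), 0
3. □(¬c → c), 0
4. ◇□c, 0
5. ¬c, 0
6. □c, 1
7. ¬c → c, 1
8. c, 1
Accessibility: 0R1
Complete open branch: satisfiable in K.
T-tableau for the formula:
1. ¬(◇□c → c) ∧ □(¬c → c), 0
2. ¬(◇□c → c), 0
3. □(¬c → c), 0
4. ◇□c, 0
5. ¬c, 0
6. ¬c → c, 0
7. c, 0
Accessibility: 0R0
Branch closes: c and ¬c both at 0.
Every branch closes (one shown): unsatisfiable in T, hence also in S4, S5 (every S4/S5-frame is a T-frame).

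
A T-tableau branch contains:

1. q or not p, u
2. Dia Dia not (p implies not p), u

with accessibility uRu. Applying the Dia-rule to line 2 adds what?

a fresh world v with uRv, and Dia not (p implies not p) at v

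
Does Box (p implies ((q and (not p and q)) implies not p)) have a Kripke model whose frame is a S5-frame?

Yes, satisfiable

1. Box (p implies ((q and (not p and q)) implies not p)), w0
2. p implies ((q and (not p and q)) implies not p), w0
3. (q and (not p and q)) implies not p, w0
4. not p, w0
Accessibility: w0Rw0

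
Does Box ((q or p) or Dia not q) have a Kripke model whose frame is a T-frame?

1. Box ((q or p) or Dia not q), w0
2. (q or p) or Dia not q, w0
3. Dia not q, w0
4. not q, w1
5. (q or p) or Dia not q, w1
6. Dia not q, w1
7. not q, w2
Accessibility: w0Rw0, w0Rw1, w1Rw1, w1Rw2, w2Rw2

Yes, satisfiable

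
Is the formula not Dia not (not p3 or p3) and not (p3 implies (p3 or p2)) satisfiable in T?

1. not Dia not (not p3 or p3) and not (p3 implies (p3 or p2)), u
2. not Dia not (not p3 or p3), u   [and-rule on 1]
3. not (p3 implies (p3 or p2)), u   [and-rule on 1]
4. p3, u   [neg-implies-rule on 3]
5. not (p3 or p2), u   [neg-implies-rule on 3]
6. not p3, u   [neg-or-rule on 5]
7. not p2, u   [neg-or-rule on 5]
Accessibility: uRu
Branch closes: p3 and not p3 both at u.
Every branch closes; the branch above is one of them.

Unsatisfiable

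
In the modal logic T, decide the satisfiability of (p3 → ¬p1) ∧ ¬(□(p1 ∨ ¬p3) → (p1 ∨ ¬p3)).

1. (p3 → ¬p1) ∧ ¬(□(p1 ∨ ¬p3) → (p1 ∨ ¬p3)), w0
2. p3 → ¬p1, w0
3. ¬(□(p1 ∨ ¬p3) → (p1 ∨ ¬p3)), w0
4. □(p1 ∨ ¬p3), w0
5. ¬(p1 ∨ ¬p3), w0
6. ¬p1, w0
7. p3, w0
8. p1 ∨ ¬p3, w0
9. ¬p3, w0
Accessibility: w0Rw0
Branch closes: p3 and ¬p3 both at w0.
Every branch closes; the branch above is one of them.

No, unsatisfiable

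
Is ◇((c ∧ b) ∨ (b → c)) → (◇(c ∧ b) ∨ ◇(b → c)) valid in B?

Tableau for the negation ¬(◇((c ∧ b) ∨ (b → c)) → (◇(c ∧ b) ∨ ◇(b → c))):
1. ¬(◇((c ∧ b) ∨ (b → c)) → (◇(c ∧ b) ∨ ◇(b → c))), w0
2. ◇((c ∧ b) ∨ (b → c)), w0   [¬→-rule on 1]
3. ¬(◇(c ∧ b) ∨ ◇(b → c)), w0   [¬→-rule on 1]
4. ¬◇(c ∧ b), w0   [¬∨-rule on 3]
5. ¬◇(b → c), w0   [¬∨-rule on 3]
6. ¬(c ∧ b), w0   [¬◇-rule on 4 via w0Rw0]
7. ¬(b → c), w0   [¬◇-rule on 5 via w0Rw0]
8. b, w0   [¬→-rule on 7]
9. ¬c, w0   [¬→-rule on 7]
10. (c ∧ b) ∨ (b → c), w1   [◇-rule on 2: fresh world w1, w0Rw1]
11. ¬(c ∧ b), w1   [¬◇-rule on 4 via w0Rw1]
12. ¬(b → c), w1   [¬◇-rule on 5 via w0Rw1]
13. b, w1   [¬→-rule on 12]
14. ¬c, w1   [¬→-rule on 12]
15. b → c, w1   [∨-rule on 10 (branches; this branch)]
16. c, w1   [→-rule on 15 (branches; this branch)]
Accessibility: w0Rw0, w0Rw1, w1Rw0, w1Rw1
Branch closes: c and ¬c both at w1.
All branches of the negation close; one closing branch shown above.

Yes, valid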